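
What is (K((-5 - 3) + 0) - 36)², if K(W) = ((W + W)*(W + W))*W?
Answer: 4343056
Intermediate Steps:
K(W) = 4*W³ (K(W) = ((2*W)*(2*W))*W = (4*W²)*W = 4*W³)
(K((-5 - 3) + 0) - 36)² = (4*((-5 - 3) + 0)³ - 36)² = (4*(-8 + 0)³ - 36)² = (4*(-8)³ - 36)² = (4*(-512) - 36)² = (-2048 - 36)² = (-2084)² = 4343056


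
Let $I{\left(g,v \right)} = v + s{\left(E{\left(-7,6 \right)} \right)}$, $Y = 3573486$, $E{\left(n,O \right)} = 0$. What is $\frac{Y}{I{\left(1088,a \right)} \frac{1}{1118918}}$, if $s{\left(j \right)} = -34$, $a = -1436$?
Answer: $- \frac{95200900194}{35} \approx -2.72 \cdot 10^{9}$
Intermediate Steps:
$I{\left(g,v \right)} = -34 + v$ ($I{\left(g,v \right)} = v - 34 = -34 + v$)
$\frac{Y}{I{\left(1088,a \right)} \frac{1}{1118918}} = \frac{3573486}{\left(-34 - 1436\right) \frac{1}{1118918}} = \frac{3573486}{\left(-1470\right) \frac{1}{1118918}} = \frac{3573486}{- \frac{735}{559459}} = 3573486 \left(- \frac{559459}{735}\right) = - \frac{95200900194}{35}$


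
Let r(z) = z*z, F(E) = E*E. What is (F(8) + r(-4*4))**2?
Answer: 102400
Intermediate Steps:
F(E) = E**2
r(z) = z**2
(F(8) + r(-4*4))**2 = (8**2 + (-4*4)**2)**2 = (64 + (-16)**2)**2 = (64 + 256)**2 = 320**2 = 102400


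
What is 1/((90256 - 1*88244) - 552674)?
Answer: -1/550662 ≈ -1.8160e-6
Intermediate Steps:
1/((90256 - 1*88244) - 552674) = 1/((90256 - 88244) - 552674) = 1/(2012 - 552674) = 1/(-550662) = -1/550662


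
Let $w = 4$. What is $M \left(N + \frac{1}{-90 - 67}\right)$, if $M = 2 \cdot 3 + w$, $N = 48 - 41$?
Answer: $\frac{10980}{157} \approx 69.936$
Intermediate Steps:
$N = 7$ ($N = 48 - 41 = 7$)
$M = 10$ ($M = 2 \cdot 3 + 4 = 6 + 4 = 10$)
$M \left(N + \frac{1}{-90 - 67}\right) = 10 \left(7 + \frac{1}{-90 - 67}\right) = 10 \left(7 + \frac{1}{-157}\right) = 10 \left(7 - \frac{1}{157}\right) = 10 \cdot \frac{1098}{157} = \frac{10980}{157}$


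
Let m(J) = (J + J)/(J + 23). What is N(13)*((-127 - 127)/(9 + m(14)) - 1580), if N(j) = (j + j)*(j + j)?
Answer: -391929928/361 ≈ -1.0857e+6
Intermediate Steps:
N(j) = 4*j² (N(j) = (2*j)*(2*j) = 4*j²)
m(J) = 2*J/(23 + J) (m(J) = (2*J)/(23 + J) = 2*J/(23 + J))
N(13)*((-127 - 127)/(9 + m(14)) - 1580) = (4*13²)*((-127 - 127)/(9 + 2*14/(23 + 14)) - 1580) = (4*169)*(-254/(9 + 2*14/37) - 1580) = 676*(-254/(9 + 2*14*(1/37)) - 1580) = 676*(-254/(9 + 28/37) - 1580) = 676*(-254/361/37 - 1580) = 676*(-254*37/361 - 1580) = 676*(-9398/361 - 1580) = 676*(-579778/361) = -391929928/361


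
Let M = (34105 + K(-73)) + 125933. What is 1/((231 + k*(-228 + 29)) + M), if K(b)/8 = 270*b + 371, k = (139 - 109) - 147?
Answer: 1/28840 ≈ 3.4674e-5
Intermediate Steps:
k = -117 (k = 30 - 147 = -117)
K(b) = 2968 + 2160*b (K(b) = 8*(270*b + 371) = 8*(371 + 270*b) = 2968 + 2160*b)
M = 5326 (M = (34105 + (2968 + 2160*(-73))) + 125933 = (34105 + (2968 - 157680)) + 125933 = (34105 - 154712) + 125933 = -120607 + 125933 = 5326)
1/((231 + k*(-228 + 29)) + M) = 1/((231 - 117*(-228 + 29)) + 5326) = 1/((231 - 117*(-199)) + 5326) = 1/((231 + 23283) + 5326) = 1/(23514 + 5326) = 1/28840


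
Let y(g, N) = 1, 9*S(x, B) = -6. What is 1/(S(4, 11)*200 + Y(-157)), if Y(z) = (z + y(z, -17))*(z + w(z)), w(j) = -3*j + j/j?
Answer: -3/147820 ≈ -2.0295e-5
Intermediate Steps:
S(x, B) = -⅔ (S(x, B) = (⅑)*(-6) = -⅔)
w(j) = 1 - 3*j (w(j) = -3*j + 1 = 1 - 3*j)
Y(z) = (1 + z)*(1 - 2*z) (Y(z) = (z + 1)*(z + (1 - 3*z)) = (1 + z)*(1 - 2*z))
1/(S(4, 11)*200 + Y(-157)) = 1/(-⅔*200 + (1 - 1*(-157) - 2*(-157)²)) = 1/(-400/3 + (1 + 157 - 2*24649)) = 1/(-400/3 + (1 + 157 - 49298)) = 1/(-400/3 - 49140) = 1/(-147820/3) = -3/147820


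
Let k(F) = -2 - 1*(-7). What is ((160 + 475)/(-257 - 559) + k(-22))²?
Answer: 11868025/665856 ≈ 17.824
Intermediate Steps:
k(F) = 5 (k(F) = -2 + 7 = 5)
((160 + 475)/(-257 - 559) + k(-22))² = ((160 + 475)/(-257 - 559) + 5)² = (635/(-816) + 5)² = (635*(-1/816) + 5)² = (-635/816 + 5)² = (3445/816)² = 11868025/665856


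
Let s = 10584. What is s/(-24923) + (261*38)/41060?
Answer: -93696363/511669190 ≈ -0.18312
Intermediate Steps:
s/(-24923) + (261*38)/41060 = 10584/(-24923) + (261*38)/41060 = 10584*(-1/24923) + 9918*(1/41060) = -10584/24923 + 4959/20530 = -93696363/511669190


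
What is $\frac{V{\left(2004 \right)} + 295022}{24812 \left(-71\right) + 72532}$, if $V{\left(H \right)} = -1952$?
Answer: $- \frac{9769}{56304} \approx -0.1735$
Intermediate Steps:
$\frac{V{\left(2004 \right)} + 295022}{24812 \left(-71\right) + 72532} = \frac{-1952 + 295022}{24812 \left(-71\right) + 72532} = \frac{293070}{-1761652 + 72532} = \frac{293070}{-1689120} = 293070 \left(- \frac{1}{1689120}\right) = - \frac{9769}{56304}$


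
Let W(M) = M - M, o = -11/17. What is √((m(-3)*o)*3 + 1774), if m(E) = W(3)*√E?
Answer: √1774 ≈ 42.119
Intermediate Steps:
o = -11/17 (o = -11*1/17 = -11/17 ≈ -0.64706)
W(M) = 0
m(E) = 0 (m(E) = 0*√E = 0)
√((m(-3)*o)*3 + 1774) = √((0*(-11/17))*3 + 1774) = √(0*3 + 1774) = √(0 + 1774) = √1774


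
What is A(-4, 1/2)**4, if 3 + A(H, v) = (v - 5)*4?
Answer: 194481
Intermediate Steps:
A(H, v) = -23 + 4*v (A(H, v) = -3 + (v - 5)*4 = -3 + (-5 + v)*4 = -3 + (-20 + 4*v) = -23 + 4*v)
A(-4, 1/2)**4 = (-23 + 4/2)**4 = (-23 + 4*(1/2))**4 = (-23 + 2)**4 = (-21)**4 = 194481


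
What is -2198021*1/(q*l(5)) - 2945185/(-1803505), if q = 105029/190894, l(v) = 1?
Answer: -151346117516235501/37884065329 ≈ -3.9950e+6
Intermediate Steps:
q = 105029/190894 (q = 105029*(1/190894) = 105029/190894 ≈ 0.55020)
-2198021*1/(q*l(5)) - 2945185/(-1803505) = -2198021/((105029/190894)*1) - 2945185/(-1803505) = -2198021/105029/190894 - 2945185*(-1/1803505) = -2198021*190894/105029 + 589037/360701 = -419589020774/105029 + 589037/360701 = -151346117516235501/37884065329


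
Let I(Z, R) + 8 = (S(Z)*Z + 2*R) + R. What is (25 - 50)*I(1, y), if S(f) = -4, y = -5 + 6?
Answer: 225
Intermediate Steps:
y = 1
I(Z, R) = -8 - 4*Z + 3*R (I(Z, R) = -8 + ((-4*Z + 2*R) + R) = -8 + (-4*Z + 3*R) = -8 - 4*Z + 3*R)
(25 - 50)*I(1, y) = (25 - 50)*(-8 - 4*1 + 3*1) = -25*(-8 - 4 + 3) = -25*(-9) = 225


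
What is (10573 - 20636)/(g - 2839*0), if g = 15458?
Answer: -10063/15458 ≈ -0.65099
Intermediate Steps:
(10573 - 20636)/(g - 2839*0) = (10573 - 20636)/(15458 - 2839*0) = -10063/(15458 + 0) = -10063/15458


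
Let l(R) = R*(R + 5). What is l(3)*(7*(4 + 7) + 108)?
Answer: 4440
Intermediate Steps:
l(R) = R*(5 + R)
l(3)*(7*(4 + 7) + 108) = (3*(5 + 3))*(7*(4 + 7) + 108) = (3*8)*(7*11 + 108) = 24*(77 + 108) = 24*185 = 4440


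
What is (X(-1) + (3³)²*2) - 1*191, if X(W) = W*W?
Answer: 1268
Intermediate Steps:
X(W) = W²
(X(-1) + (3³)²*2) - 1*191 = ((-1)² + (3³)²*2) - 1*191 = (1 + 27²*2) - 191 = (1 + 729*2) - 191 = (1 + 1458) - 191 = 1459 - 191 = 1268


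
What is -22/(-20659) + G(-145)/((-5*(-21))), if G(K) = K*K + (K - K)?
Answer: 86871557/433839 ≈ 200.24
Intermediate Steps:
G(K) = K² (G(K) = K² + 0 = K²)
-22/(-20659) + G(-145)/((-5*(-21))) = -22/(-20659) + (-145)²/((-5*(-21))) = -22*(-1/20659) + 21025/105 = 22/20659 + 21025*(1/105) = 22/20659 + 4205/21 = 86871557/433839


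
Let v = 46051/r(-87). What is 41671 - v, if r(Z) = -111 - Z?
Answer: 1046155/24 ≈ 43590.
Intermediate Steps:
v = -46051/24 (v = 46051/(-111 - 1*(-87)) = 46051/(-111 + 87) = 46051/(-24) = 46051*(-1/24) = -46051/24 ≈ -1918.8)
41671 - v = 41671 - 1*(-46051/24) = 41671 + 46051/24 = 1046155/24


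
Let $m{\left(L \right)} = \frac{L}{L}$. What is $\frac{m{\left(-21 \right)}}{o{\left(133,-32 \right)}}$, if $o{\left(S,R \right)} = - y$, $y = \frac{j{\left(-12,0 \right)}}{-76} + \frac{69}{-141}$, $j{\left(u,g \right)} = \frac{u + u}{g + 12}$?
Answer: $\frac{1786}{827} \approx 2.1596$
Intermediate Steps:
$j{\left(u,g \right)} = \frac{2 u}{12 + g}$
$y = - \frac{827}{1786}$ ($y = \frac{2 \left(-12\right) \frac{1}{12 + 0}}{-76} + \frac{69}{-141} = 2 \left(-12\right) \frac{1}{12} \left(- \frac{1}{76}\right) + 69 \left(- \frac{1}{141}\right) = 2 \left(-12\right) \frac{1}{12} \left(- \frac{1}{76}\right) - \frac{23}{47} = \left(-2\right) \left(- \frac{1}{76}\right) - \frac{23}{47} = \frac{1}{38} - \frac{23}{47} = - \frac{827}{1786} \approx -0.46305$)
$m{\left(L \right)} = 1$
$o{\left(S,R \right)} = \frac{827}{1786}$ ($o{\left(S,R \right)} = \left(-1\right) \left(- \frac{827}{1786}\right) = \frac{827}{1786}$)
$\frac{m{\left(-21 \right)}}{o{\left(133,-32 \right)}} = 1 \frac{1}{\frac{827}{1786}} = 1 \cdot \frac{1786}{827} = \frac{1786}{827}$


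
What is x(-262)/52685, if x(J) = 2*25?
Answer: 10/10537 ≈ 0.00094904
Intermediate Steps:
x(J) = 50
x(-262)/52685 = 50/52685 = 50*(1/52685) = 10/10537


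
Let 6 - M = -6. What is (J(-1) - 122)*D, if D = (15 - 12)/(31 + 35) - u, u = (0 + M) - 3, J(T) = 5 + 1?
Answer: 11426/11 ≈ 1038.7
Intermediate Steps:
M = 12 (M = 6 - 1*(-6) = 6 + 6 = 12)
J(T) = 6
u = 9 (u = (0 + 12) - 3 = 12 - 3 = 9)
D = -197/22 (D = (15 - 12)/(31 + 35) - 1*9 = 3/66 - 9 = 3*(1/66) - 9 = 1/22 - 9 = -197/22 ≈ -8.9545)
(J(-1) - 122)*D = (6 - 122)*(-197/22) = -116*(-197/22) = 11426/11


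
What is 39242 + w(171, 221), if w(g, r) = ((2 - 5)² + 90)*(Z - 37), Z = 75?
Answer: 43004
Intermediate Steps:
w(g, r) = 3762 (w(g, r) = ((2 - 5)² + 90)*(75 - 37) = ((-3)² + 90)*38 = (9 + 90)*38 = 99*38 = 3762)
39242 + w(171, 221) = 39242 + 3762 = 43004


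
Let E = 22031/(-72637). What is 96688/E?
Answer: -7023126256/22031 ≈ -3.1878e+5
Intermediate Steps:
E = -22031/72637 (E = 22031*(-1/72637) = -22031/72637 ≈ -0.30330)
96688/E = 96688/(-22031/72637) = 96688*(-72637/22031) = -7023126256/22031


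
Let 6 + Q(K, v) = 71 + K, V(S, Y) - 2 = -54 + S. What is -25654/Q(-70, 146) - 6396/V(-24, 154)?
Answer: 495421/95 ≈ 5215.0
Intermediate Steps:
V(S, Y) = -52 + S (V(S, Y) = 2 + (-54 + S) = -52 + S)
Q(K, v) = 65 + K (Q(K, v) = -6 + (71 + K) = 65 + K)
-25654/Q(-70, 146) - 6396/V(-24, 154) = -25654/(65 - 70) - 6396/(-52 - 24) = -25654/(-5) - 6396/(-76) = -25654*(-⅕) - 6396*(-1/76) = 25654/5 + 1599/19 = 495421/95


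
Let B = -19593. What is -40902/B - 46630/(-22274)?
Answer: 43444589/10390821 ≈ 4.1811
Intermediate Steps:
-40902/B - 46630/(-22274) = -40902/(-19593) - 46630/(-22274) = -40902*(-1/19593) - 46630*(-1/22274) = 13634/6531 + 23315/11137 = 43444589/10390821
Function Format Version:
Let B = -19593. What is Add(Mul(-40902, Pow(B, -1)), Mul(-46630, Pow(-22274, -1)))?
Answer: Rational(43444589, 10390821) ≈ 4.1811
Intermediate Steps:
Add(Mul(-40902, Pow(B, -1)), Mul(-46630, Pow(-22274, -1))) = Add(Mul(-40902, Pow(-19593, -1)), Mul(-46630, Pow(-22274, -1))) = Add(Mul(-40902, Rational(-1, 19593)), Mul(-46630, Rational(-1, 22274))) = Add(Rational(13634, 6531), Rational(23315, 11137)) = Rational(43444589, 10390821)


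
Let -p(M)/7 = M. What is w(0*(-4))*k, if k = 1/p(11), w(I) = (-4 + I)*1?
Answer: 4/77 ≈ 0.051948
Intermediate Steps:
p(M) = -7*M
w(I) = -4 + I
k = -1/77 (k = 1/(-7*11) = 1/(-77) = -1/77 ≈ -0.012987)
w(0*(-4))*k = (-4 + 0*(-4))*(-1/77) = (-4 + 0)*(-1/77) = -4*(-1/77) = 4/77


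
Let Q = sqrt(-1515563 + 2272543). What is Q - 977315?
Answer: -977315 + 2*sqrt(189245) ≈ -9.7645e+5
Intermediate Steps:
Q = 2*sqrt(189245) (Q = sqrt(756980) = 2*sqrt(189245) ≈ 870.05)
Q - 977315 = 2*sqrt(189245) - 977315 = -977315 + 2*sqrt(189245)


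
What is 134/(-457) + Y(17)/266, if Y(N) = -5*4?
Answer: -22392/60781 ≈ -0.36840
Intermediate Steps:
Y(N) = -20
134/(-457) + Y(17)/266 = 134/(-457) - 20/266 = 134*(-1/457) - 20*1/266 = -134/457 - 10/133 = -22392/60781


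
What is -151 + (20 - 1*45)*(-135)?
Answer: 3224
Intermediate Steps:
-151 + (20 - 1*45)*(-135) = -151 + (20 - 45)*(-135) = -151 - 25*(-135) = -151 + 3375 = 3224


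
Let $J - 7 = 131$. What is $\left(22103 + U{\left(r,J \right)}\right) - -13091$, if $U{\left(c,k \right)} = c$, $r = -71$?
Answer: $35123$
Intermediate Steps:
$J = 138$ ($J = 7 + 131 = 138$)
$\left(22103 + U{\left(r,J \right)}\right) - -13091 = \left(22103 - 71\right) - -13091 = 22032 + 13091 = 35123$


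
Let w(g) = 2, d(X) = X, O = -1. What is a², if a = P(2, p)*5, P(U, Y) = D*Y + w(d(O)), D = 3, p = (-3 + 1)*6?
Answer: 28900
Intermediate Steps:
p = -12 (p = -2*6 = -12)
P(U, Y) = 2 + 3*Y (P(U, Y) = 3*Y + 2 = 2 + 3*Y)
a = -170 (a = (2 + 3*(-12))*5 = (2 - 36)*5 = -34*5 = -170)
a² = (-170)² = 28900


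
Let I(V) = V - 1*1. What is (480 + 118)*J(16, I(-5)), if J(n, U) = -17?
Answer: -10166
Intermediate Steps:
I(V) = -1 + V (I(V) = V - 1 = -1 + V)
(480 + 118)*J(16, I(-5)) = (480 + 118)*(-17) = 598*(-17) = -10166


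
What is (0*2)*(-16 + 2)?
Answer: 0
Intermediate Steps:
(0*2)*(-16 + 2) = 0*(-14) = 0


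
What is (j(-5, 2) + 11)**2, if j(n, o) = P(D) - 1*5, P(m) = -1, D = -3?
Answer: 25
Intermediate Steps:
j(n, o) = -6 (j(n, o) = -1 - 1*5 = -1 - 5 = -6)
(j(-5, 2) + 11)**2 = (-6 + 11)**2 = 5**2 = 25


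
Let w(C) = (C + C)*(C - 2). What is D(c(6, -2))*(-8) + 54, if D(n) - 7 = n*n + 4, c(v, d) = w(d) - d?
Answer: -2626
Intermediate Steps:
w(C) = 2*C*(-2 + C) (w(C) = (2*C)*(-2 + C) = 2*C*(-2 + C))
c(v, d) = -d + 2*d*(-2 + d) (c(v, d) = 2*d*(-2 + d) - d = -d + 2*d*(-2 + d))
D(n) = 11 + n² (D(n) = 7 + (n*n + 4) = 7 + (n² + 4) = 7 + (4 + n²) = 11 + n²)
D(c(6, -2))*(-8) + 54 = (11 + (-2*(-5 + 2*(-2)))²)*(-8) + 54 = (11 + (-2*(-5 - 4))²)*(-8) + 54 = (11 + (-2*(-9))²)*(-8) + 54 = (11 + 18²)*(-8) + 54 = (11 + 324)*(-8) + 54 = 335*(-8) + 54 = -2680 + 54 = -2626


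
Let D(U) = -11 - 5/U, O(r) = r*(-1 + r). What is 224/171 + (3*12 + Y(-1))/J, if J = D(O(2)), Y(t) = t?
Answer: -658/513 ≈ -1.2827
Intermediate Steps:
J = -27/2 (J = -11 - 5*1/(2*(-1 + 2)) = -11 - 5/(2*1) = -11 - 5/2 = -27/2 ≈ -13.500)
224/171 + (3*12 + Y(-1))/J = 224/171 + (3*12 - 1)/(-27/2) = 224*(1/171) + (36 - 1)*(-2/27) = 224/171 + 35*(-2/27) = 224/171 - 70/27 = -658/513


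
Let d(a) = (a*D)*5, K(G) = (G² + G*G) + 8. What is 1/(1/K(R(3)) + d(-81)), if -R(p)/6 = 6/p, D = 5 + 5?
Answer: -296/1198799 ≈ -0.00024691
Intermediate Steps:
D = 10
R(p) = -36/p
K(G) = 8 + 2*G² (K(G) = (G² + G²) + 8 = 2*G² + 8 = 8 + 2*G²)
d(a) = 50*a (d(a) = (a*10)*5 = (10*a)*5 = 50*a)
1/(1/K(R(3)) + d(-81)) = 1/(1/(8 + 2*(-36/3)²) + 50*(-81)) = 1/(1/(8 + 2*(-36*⅓)²) - 4050) = 1/(1/(8 + 2*(-12)²) - 4050) = 1/(1/(8 + 2*144) - 4050) = 1/(1/(8 + 288) - 4050) = 1/(1/296 - 4050) = 1/(-1198799/296) = -296/1198799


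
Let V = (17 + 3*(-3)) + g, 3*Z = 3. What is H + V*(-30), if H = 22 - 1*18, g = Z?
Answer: -266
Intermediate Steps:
Z = 1 (Z = (⅓)*3 = 1)
g = 1
V = 9 (V = (17 + 3*(-3)) + 1 = (17 - 9) + 1 = 8 + 1 = 9)
H = 4 (H = 22 - 18 = 4)
H + V*(-30) = 4 + 9*(-30) = 4 - 270 = -266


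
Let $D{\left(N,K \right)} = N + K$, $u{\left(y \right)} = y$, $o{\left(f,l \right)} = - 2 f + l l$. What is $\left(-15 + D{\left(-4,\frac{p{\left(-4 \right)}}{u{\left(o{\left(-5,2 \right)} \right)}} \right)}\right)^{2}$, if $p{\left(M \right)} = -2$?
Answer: $\frac{17956}{49} \approx 366.45$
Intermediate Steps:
$o{\left(f,l \right)} = l^{2} - 2 f$ ($o{\left(f,l \right)} = - 2 f + l^{2} = l^{2} - 2 f$)
$D{\left(N,K \right)} = K + N$
$\left(-15 + D{\left(-4,\frac{p{\left(-4 \right)}}{u{\left(o{\left(-5,2 \right)} \right)}} \right)}\right)^{2} = \left(-15 - \left(4 + \frac{2}{2^{2} - -10}\right)\right)^{2} = \left(-15 - \left(4 + \frac{2}{4 + 10}\right)\right)^{2} = \left(-15 - \left(4 + \frac{2}{14}\right)\right)^{2} = \left(-15 - \frac{29}{7}\right)^{2} = \left(- \frac{134}{7}\right)^{2} = \frac{17956}{49}$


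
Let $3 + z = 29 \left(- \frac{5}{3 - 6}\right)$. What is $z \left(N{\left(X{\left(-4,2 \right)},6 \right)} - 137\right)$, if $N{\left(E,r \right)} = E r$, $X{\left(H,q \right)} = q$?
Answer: $- \frac{17000}{3} \approx -5666.7$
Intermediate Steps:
$z = \frac{136}{3}$ ($z = -3 + 29 \left(- \frac{5}{3 - 6}\right) = -3 + 29 \left(- \frac{5}{-3}\right) = -3 + 29 \left(\left(-5\right) \left(- \frac{1}{3}\right)\right) = -3 + 29 \cdot \frac{5}{3} = -3 + \frac{145}{3} = \frac{136}{3} \approx 45.333$)
$z \left(N{\left(X{\left(-4,2 \right)},6 \right)} - 137\right) = \frac{136 \left(2 \cdot 6 - 137\right)}{3} = \frac{136 \left(12 - 137\right)}{3} = \frac{136}{3} \left(-125\right) = - \frac{17000}{3}$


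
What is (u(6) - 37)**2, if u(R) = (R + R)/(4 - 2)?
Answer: 961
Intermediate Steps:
u(R) = R (u(R) = (2*R)/2 = (2*R)*(1/2) = R)
(u(6) - 37)**2 = (6 - 37)**2 = (-31)**2 = 961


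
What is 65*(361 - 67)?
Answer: 19110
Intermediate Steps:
65*(361 - 67) = 65*294 = 19110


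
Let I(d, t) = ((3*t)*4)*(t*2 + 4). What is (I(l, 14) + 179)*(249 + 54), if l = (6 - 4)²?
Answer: 1683165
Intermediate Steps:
l = 4 (l = 2² = 4)
I(d, t) = 12*t*(4 + 2*t) (I(d, t) = (12*t)*(2*t + 4) = (12*t)*(4 + 2*t) = 12*t*(4 + 2*t))
(I(l, 14) + 179)*(249 + 54) = (24*14*(2 + 14) + 179)*(249 + 54) = (24*14*16 + 179)*303 = (5376 + 179)*303 = 5555*303 = 1683165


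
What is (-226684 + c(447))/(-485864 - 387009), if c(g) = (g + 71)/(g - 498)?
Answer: 11561402/44516523 ≈ 0.25971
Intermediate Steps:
c(g) = (71 + g)/(-498 + g)
(-226684 + c(447))/(-485864 - 387009) = (-226684 + (71 + 447)/(-498 + 447))/(-485864 - 387009) = (-226684 + 518/(-51))/(-872873) = (-226684 - 1/51*518)*(-1/872873) = (-226684 - 518/51)*(-1/872873) = -11561402/51*(-1/872873) = 11561402/44516523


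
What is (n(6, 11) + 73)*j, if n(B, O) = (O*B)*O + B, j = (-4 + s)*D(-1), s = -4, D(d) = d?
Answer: 6440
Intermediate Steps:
j = 8 (j = (-4 - 4)*(-1) = -8*(-1) = 8)
n(B, O) = B + B*O² (n(B, O) = (B*O)*O + B = B*O² + B = B + B*O²)
(n(6, 11) + 73)*j = (6*(1 + 11²) + 73)*8 = (6*(1 + 121) + 73)*8 = (6*122 + 73)*8 = (732 + 73)*8 = 805*8 = 6440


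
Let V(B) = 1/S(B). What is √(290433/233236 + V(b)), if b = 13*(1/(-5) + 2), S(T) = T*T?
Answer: √232161262331233/13644306 ≈ 1.1167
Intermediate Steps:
S(T) = T²
b = 117/5 (b = 13*(-⅕ + 2) = 13*(9/5) = 117/5 ≈ 23.400)
V(B) = B⁻² (V(B) = 1/(B²) = B⁻²)
√(290433/233236 + V(b)) = √(290433/233236 + (117/5)⁻²) = √(290433*(1/233236) + 25/13689) = √(290433/233236 + 25/13689) = √(3981568237/3192767604) = √232161262331233/13644306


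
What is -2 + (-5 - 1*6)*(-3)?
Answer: 31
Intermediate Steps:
-2 + (-5 - 1*6)*(-3) = -2 + (-5 - 6)*(-3) = -2 - 11*(-3) = -2 + 33 = 31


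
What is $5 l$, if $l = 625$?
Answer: $3125$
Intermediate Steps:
$5 l = 5 \cdot 625 = 3125$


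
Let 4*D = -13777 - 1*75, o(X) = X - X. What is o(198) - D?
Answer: 3463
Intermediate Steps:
o(X) = 0
D = -3463 (D = (-13777 - 1*75)/4 = (-13777 - 75)/4 = (¼)*(-13852) = -3463)
o(198) - D = 0 - 1*(-3463) = 0 + 3463 = 3463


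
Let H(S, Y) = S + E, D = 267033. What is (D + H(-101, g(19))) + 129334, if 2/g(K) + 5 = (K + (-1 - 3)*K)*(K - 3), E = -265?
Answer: 396001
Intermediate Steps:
g(K) = 2/(-5 - 3*K*(-3 + K)) (g(K) = 2/(-5 + (K + (-1 - 3)*K)*(K - 3)) = 2/(-5 + (K - 4*K)*(-3 + K)) = 2/(-5 + (-3*K)*(-3 + K)) = 2/(-5 - 3*K*(-3 + K)))
H(S, Y) = -265 + S (H(S, Y) = S - 265 = -265 + S)
(D + H(-101, g(19))) + 129334 = (267033 + (-265 - 101)) + 129334 = (267033 - 366) + 129334 = 266667 + 129334 = 396001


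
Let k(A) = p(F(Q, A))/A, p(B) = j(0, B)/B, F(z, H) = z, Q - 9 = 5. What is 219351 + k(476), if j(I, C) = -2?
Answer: 730877531/3332 ≈ 2.1935e+5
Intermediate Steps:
Q = 14 (Q = 9 + 5 = 14)
p(B) = -2/B
k(A) = -1/(7*A) (k(A) = (-2/14)/A = (-2*1/14)/A = -1/(7*A))
219351 + k(476) = 219351 - ⅐/476 = 219351 - ⅐*1/476 = 219351 - 1/3332 = 730877531/3332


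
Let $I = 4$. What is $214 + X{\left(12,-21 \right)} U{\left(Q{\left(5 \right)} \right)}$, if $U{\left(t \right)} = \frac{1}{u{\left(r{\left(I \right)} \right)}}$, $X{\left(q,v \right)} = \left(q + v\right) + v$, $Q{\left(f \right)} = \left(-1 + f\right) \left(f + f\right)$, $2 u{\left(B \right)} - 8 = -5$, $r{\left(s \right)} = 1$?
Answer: $194$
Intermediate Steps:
$u{\left(B \right)} = \frac{3}{2}$ ($u{\left(B \right)} = 4 + \frac{1}{2} \left(-5\right) = 4 - \frac{5}{2} = \frac{3}{2}$)
$Q{\left(f \right)} = 2 f \left(-1 + f\right)$ ($Q{\left(f \right)} = \left(-1 + f\right) 2 f = 2 f \left(-1 + f\right)$)
$X{\left(q,v \right)} = q + 2 v$
$U{\left(t \right)} = \frac{2}{3}$ ($U{\left(t \right)} = \frac{1}{\frac{3}{2}} = \frac{2}{3}$)
$214 + X{\left(12,-21 \right)} U{\left(Q{\left(5 \right)} \right)} = 214 + \left(12 + 2 \left(-21\right)\right) \frac{2}{3} = 214 + \left(12 - 42\right) \frac{2}{3} = 214 - 20 = 194$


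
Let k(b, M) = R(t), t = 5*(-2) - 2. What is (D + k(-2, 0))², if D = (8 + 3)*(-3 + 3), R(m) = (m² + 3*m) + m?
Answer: 9216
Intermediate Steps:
t = -12 (t = -10 - 2 = -12)
R(m) = m² + 4*m
k(b, M) = 96 (k(b, M) = -12*(4 - 12) = -12*(-8) = 96)
D = 0 (D = 11*0 = 0)
(D + k(-2, 0))² = (0 + 96)² = 96² = 9216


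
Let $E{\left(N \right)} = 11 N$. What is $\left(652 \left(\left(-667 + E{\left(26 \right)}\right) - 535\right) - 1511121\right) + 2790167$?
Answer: $681814$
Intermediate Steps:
$\left(652 \left(\left(-667 + E{\left(26 \right)}\right) - 535\right) - 1511121\right) + 2790167 = \left(652 \left(\left(-667 + 11 \cdot 26\right) - 535\right) - 1511121\right) + 2790167 = \left(652 \left(\left(-667 + 286\right) - 535\right) - 1511121\right) + 2790167 = \left(652 \left(-381 - 535\right) - 1511121\right) + 2790167 = \left(652 \left(-916\right) - 1511121\right) + 2790167 = \left(-597232 - 1511121\right) + 2790167 = -2108353 + 2790167 = 681814$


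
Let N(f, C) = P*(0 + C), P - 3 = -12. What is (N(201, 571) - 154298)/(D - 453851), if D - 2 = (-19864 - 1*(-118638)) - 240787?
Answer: 159437/595862 ≈ 0.26757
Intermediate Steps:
P = -9 (P = 3 - 12 = -9)
N(f, C) = -9*C (N(f, C) = -9*(0 + C) = -9*C)
D = -142011 (D = 2 + ((-19864 - 1*(-118638)) - 240787) = 2 + ((-19864 + 118638) - 240787) = 2 + (98774 - 240787) = 2 - 142013 = -142011)
(N(201, 571) - 154298)/(D - 453851) = (-9*571 - 154298)/(-142011 - 453851) = (-5139 - 154298)/(-595862) = -159437*(-1/595862) = 159437/595862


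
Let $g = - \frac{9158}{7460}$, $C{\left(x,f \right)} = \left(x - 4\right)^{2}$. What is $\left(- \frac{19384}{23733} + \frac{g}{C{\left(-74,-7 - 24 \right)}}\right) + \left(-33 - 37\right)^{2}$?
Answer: $\frac{293178307272857}{59842284840} \approx 4899.2$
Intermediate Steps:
$C{\left(x,f \right)} = \left(-4 + x\right)^{2}$
$g = - \frac{4579}{3730}$ ($g = \left(-9158\right) \frac{1}{7460} = - \frac{4579}{3730} \approx -1.2276$)
$\left(- \frac{19384}{23733} + \frac{g}{C{\left(-74,-7 - 24 \right)}}\right) + \left(-33 - 37\right)^{2} = \left(- \frac{19384}{23733} - \frac{4579}{3730 \left(-4 - 74\right)^{2}}\right) + \left(-33 - 37\right)^{2} = \left(\left(-19384\right) \frac{1}{23733} - \frac{4579}{3730 \left(-78\right)^{2}}\right) + \left(-70\right)^{2} = \left(- \frac{19384}{23733} - \frac{4579}{3730 \cdot 6084}\right) + 4900 = \left(- \frac{19384}{23733} - \frac{4579}{22693320}\right) + 4900 = - \frac{48888443143}{59842284840} + 4900 = \frac{293178307272857}{59842284840}$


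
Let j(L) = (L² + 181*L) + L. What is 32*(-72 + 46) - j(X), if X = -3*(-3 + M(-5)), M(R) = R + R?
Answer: -9451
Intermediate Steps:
M(R) = 2*R
X = 39 (X = -3*(-3 + 2*(-5)) = -3*(-3 - 10) = -3*(-13) = 39)
j(L) = L² + 182*L
32*(-72 + 46) - j(X) = 32*(-72 + 46) - 39*(182 + 39) = 32*(-26) - 39*221 = -832 - 1*8619 = -832 - 8619 = -9451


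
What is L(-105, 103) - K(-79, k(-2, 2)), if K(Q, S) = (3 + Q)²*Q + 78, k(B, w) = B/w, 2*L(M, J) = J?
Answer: 912555/2 ≈ 4.5628e+5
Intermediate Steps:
L(M, J) = J/2
K(Q, S) = 78 + Q*(3 + Q)² (K(Q, S) = Q*(3 + Q)² + 78 = 78 + Q*(3 + Q)²)
L(-105, 103) - K(-79, k(-2, 2)) = (½)*103 - (78 - 79*(3 - 79)²) = 103/2 - (78 - 79*(-76)²) = 103/2 - (78 - 79*5776) = 103/2 - (78 - 456304) = 103/2 - 1*(-456226) = 103/2 + 456226 = 912555/2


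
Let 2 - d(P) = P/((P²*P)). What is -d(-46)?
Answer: -4231/2116 ≈ -1.9995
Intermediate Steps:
d(P) = 2 - 1/P² (d(P) = 2 - P/(P²*P) = 2 - P/(P³) = 2 - P/P³ = 2 - 1/P²)
-d(-46) = -(2 - 1/(-46)²) = -(2 - 1*1/2116) = -(2 - 1/2116) = -1*4231/2116 = -4231/2116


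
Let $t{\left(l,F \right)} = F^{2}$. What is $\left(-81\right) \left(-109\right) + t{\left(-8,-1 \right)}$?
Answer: $8830$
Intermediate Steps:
$\left(-81\right) \left(-109\right) + t{\left(-8,-1 \right)} = \left(-81\right) \left(-109\right) + \left(-1\right)^{2} = 8829 + 1 = 8830$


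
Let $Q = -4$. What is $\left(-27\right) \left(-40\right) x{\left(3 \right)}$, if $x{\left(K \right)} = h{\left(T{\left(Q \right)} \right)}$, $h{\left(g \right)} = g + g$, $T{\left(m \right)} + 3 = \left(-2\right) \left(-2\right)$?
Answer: $2160$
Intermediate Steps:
$T{\left(m \right)} = 1$ ($T{\left(m \right)} = -3 - -4 = -3 + 4 = 1$)
$h{\left(g \right)} = 2 g$
$x{\left(K \right)} = 2$ ($x{\left(K \right)} = 2 \cdot 1 = 2$)
$\left(-27\right) \left(-40\right) x{\left(3 \right)} = \left(-27\right) \left(-40\right) 2 = 1080 \cdot 2 = 2160$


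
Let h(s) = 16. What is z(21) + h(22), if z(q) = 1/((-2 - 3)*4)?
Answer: 319/20 ≈ 15.950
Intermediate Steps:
z(q) = -1/20 (z(q) = 1/(-5*4) = 1/(-20) = -1/20)
z(21) + h(22) = -1/20 + 16 = 319/20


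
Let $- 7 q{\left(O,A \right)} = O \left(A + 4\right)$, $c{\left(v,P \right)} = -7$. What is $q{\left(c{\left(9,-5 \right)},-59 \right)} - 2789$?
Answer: $-2844$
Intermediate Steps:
$q{\left(O,A \right)} = - \frac{O \left(4 + A\right)}{7}$ ($q{\left(O,A \right)} = - \frac{O \left(A + 4\right)}{7} = - \frac{O \left(4 + A\right)}{7}$)
$q{\left(c{\left(9,-5 \right)},-59 \right)} - 2789 = \left(- \frac{1}{7}\right) \left(-7\right) \left(4 - 59\right) - 2789 = \left(- \frac{1}{7}\right) \left(-7\right) \left(-55\right) - 2789 = -55 - 2789 = -2844$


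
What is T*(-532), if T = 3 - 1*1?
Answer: -1064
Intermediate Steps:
T = 2 (T = 3 - 1 = 2)
T*(-532) = 2*(-532) = -1064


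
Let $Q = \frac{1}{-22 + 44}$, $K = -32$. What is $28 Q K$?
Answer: $- \frac{448}{11} \approx -40.727$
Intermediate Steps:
$Q = \frac{1}{22} \approx 0.045455$
$28 Q K = 28 \cdot \frac{1}{22} \left(-32\right) = \frac{14}{11} \left(-32\right) = - \frac{448}{11}$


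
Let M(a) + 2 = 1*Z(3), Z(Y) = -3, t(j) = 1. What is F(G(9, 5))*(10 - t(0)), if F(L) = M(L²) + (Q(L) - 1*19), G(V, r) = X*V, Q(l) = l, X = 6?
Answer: 270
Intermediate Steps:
M(a) = -5 (M(a) = -2 + 1*(-3) = -2 - 3 = -5)
G(V, r) = 6*V
F(L) = -24 + L (F(L) = -5 + (L - 1*19) = -5 + (L - 19) = -5 + (-19 + L) = -24 + L)
F(G(9, 5))*(10 - t(0)) = (-24 + 6*9)*(10 - 1*1) = (-24 + 54)*(10 - 1) = 30*9 = 270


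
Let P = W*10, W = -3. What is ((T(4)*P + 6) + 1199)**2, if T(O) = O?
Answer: 1177225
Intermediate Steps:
P = -30 (P = -3*10 = -30)
((T(4)*P + 6) + 1199)**2 = ((4*(-30) + 6) + 1199)**2 = ((-120 + 6) + 1199)**2 = (-114 + 1199)**2 = 1085**2 = 1177225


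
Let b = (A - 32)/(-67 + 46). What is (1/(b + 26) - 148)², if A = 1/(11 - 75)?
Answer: 3328946211600/152053561 ≈ 21893.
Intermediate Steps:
A = -1/64 (A = 1/(-64) = -1/64 ≈ -0.015625)
b = 683/448 (b = (-1/64 - 32)/(-67 + 46) = -2049/64/(-21) = -2049/64*(-1/21) = 683/448 ≈ 1.5246)
(1/(b + 26) - 148)² = (1/(683/448 + 26) - 148)² = (1/(12331/448) - 148)² = (448/12331 - 148)² = (-1824540/12331)² = 3328946211600/152053561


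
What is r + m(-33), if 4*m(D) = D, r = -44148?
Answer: -176625/4 ≈ -44156.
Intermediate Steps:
m(D) = D/4
r + m(-33) = -44148 + (1/4)*(-33) = -44148 - 33/4 = -176625/4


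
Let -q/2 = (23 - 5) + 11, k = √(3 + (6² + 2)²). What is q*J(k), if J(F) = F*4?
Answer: -232*√1447 ≈ -8825.2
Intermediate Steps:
k = √1447 (k = √(3 + (36 + 2)²) = √(3 + 38²) = √(3 + 1444) = √1447 ≈ 38.039)
J(F) = 4*F
q = -58 (q = -2*((23 - 5) + 11) = -2*(18 + 11) = -2*29 = -58)
q*J(k) = -232*√1447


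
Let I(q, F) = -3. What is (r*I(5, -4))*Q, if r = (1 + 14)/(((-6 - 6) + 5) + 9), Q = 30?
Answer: -675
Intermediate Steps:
r = 15/2 (r = 15/((-12 + 5) + 9) = 15/(-7 + 9) = 15/2 ≈ 7.5000)
(r*I(5, -4))*Q = ((15/2)*(-3))*30 = -45/2*30 = -675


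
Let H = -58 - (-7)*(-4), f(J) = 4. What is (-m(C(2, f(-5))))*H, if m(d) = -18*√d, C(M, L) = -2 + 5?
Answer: -1548*√3 ≈ -2681.2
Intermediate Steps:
C(M, L) = 3
H = -86 (H = -58 - 1*28 = -58 - 28 = -86)
(-m(C(2, f(-5))))*H = -(-18)*√3*(-86) = (18*√3)*(-86) = -1548*√3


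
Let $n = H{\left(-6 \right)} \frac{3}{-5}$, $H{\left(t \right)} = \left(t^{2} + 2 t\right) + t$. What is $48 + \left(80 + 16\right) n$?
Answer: $- \frac{4944}{5} \approx -988.8$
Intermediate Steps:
$H{\left(t \right)} = t^{2} + 3 t$
$n = - \frac{54}{5}$ ($n = - 6 \left(3 - 6\right) \frac{3}{-5} = \left(-6\right) \left(-3\right) 3 \left(- \frac{1}{5}\right) = 18 \left(- \frac{3}{5}\right) = - \frac{54}{5} \approx -10.8$)
$48 + \left(80 + 16\right) n = 48 + \left(80 + 16\right) \left(- \frac{54}{5}\right) = 48 + 96 \left(- \frac{54}{5}\right) = 48 - \frac{5184}{5} = - \frac{4944}{5}$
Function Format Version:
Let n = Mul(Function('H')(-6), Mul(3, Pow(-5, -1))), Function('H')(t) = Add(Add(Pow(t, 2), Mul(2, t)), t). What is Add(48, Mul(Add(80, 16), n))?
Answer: Rational(-4944, 5) ≈ -988.80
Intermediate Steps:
Function('H')(t) = Add(Pow(t, 2), Mul(3, t))
n = Rational(-54, 5) (n = Mul(Mul(-6, Add(3, -6)), Mul(3, Pow(-5, -1))) = Mul(Mul(-6, -3), Mul(3, Rational(-1, 5))) = Mul(18, Rational(-3, 5)) = Rational(-54, 5) ≈ -10.800)
Add(48, Mul(Add(80, 16), n)) = Add(48, Mul(Add(80, 16), Rational(-54, 5))) = Add(48, Mul(96, Rational(-54, 5))) = Add(48, Rational(-5184, 5)) = Rational(-4944, 5)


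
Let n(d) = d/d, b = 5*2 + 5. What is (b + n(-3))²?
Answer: 256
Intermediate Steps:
b = 15 (b = 10 + 5 = 15)
n(d) = 1
(b + n(-3))² = (15 + 1)² = 16² = 256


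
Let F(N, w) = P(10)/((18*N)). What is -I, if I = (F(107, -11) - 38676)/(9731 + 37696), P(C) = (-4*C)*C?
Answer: 37245188/45672201 ≈ 0.81549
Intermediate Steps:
P(C) = -4*C**2
F(N, w) = -200/(9*N) (F(N, w) = (-4*10**2)/((18*N)) = (-4*100)*(1/(18*N)) = -200/(9*N))
I = -37245188/45672201 (I = (-200/9/107 - 38676)/(9731 + 37696) = (-200/9*1/107 - 38676)/47427 = (-200/963 - 38676)*(1/47427) = -37245188/963*1/47427 = -37245188/45672201 ≈ -0.81549)
-I = -1*(-37245188/45672201) = 37245188/45672201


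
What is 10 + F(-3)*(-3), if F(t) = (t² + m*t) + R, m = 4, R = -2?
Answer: 25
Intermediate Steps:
F(t) = -2 + t² + 4*t (F(t) = (t² + 4*t) - 2 = -2 + t² + 4*t)
10 + F(-3)*(-3) = 10 + (-2 + (-3)² + 4*(-3))*(-3) = 10 + (-2 + 9 - 12)*(-3) = 10 - 5*(-3) = 10 + 15 = 25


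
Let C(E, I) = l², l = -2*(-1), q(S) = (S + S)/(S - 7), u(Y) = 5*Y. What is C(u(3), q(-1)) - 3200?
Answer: -3196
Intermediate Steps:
q(S) = 2*S/(-7 + S) (q(S) = (2*S)/(-7 + S) = 2*S/(-7 + S))
l = 2 (l = -1*(-2) = 2)
C(E, I) = 4 (C(E, I) = 2² = 4)
C(u(3), q(-1)) - 3200 = 4 - 3200 = -3196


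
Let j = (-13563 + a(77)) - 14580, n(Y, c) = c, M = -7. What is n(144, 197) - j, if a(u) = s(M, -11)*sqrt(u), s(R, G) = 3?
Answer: 28340 - 3*sqrt(77) ≈ 28314.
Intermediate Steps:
a(u) = 3*sqrt(u)
j = -28143 + 3*sqrt(77) (j = (-13563 + 3*sqrt(77)) - 14580 = -28143 + 3*sqrt(77) ≈ -28117.)
n(144, 197) - j = 197 - (-28143 + 3*sqrt(77)) = 197 + (28143 - 3*sqrt(77)) = 28340 - 3*sqrt(77)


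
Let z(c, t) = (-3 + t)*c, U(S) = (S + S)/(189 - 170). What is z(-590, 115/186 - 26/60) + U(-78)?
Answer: 2920270/1767 ≈ 1652.7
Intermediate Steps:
U(S) = 2*S/19 (U(S) = (2*S)/19 = (2*S)*(1/19) = 2*S/19)
z(c, t) = c*(-3 + t)
z(-590, 115/186 - 26/60) + U(-78) = -590*(-3 + (115/186 - 26/60)) + (2/19)*(-78) = -590*(-3 + (115*(1/186) - 26*1/60)) - 156/19 = -590*(-3 + (115/186 - 13/30)) - 156/19 = -590*(-3 + 86/465) - 156/19 = -590*(-1309/465) - 156/19 = 154462/93 - 156/19 = 2920270/1767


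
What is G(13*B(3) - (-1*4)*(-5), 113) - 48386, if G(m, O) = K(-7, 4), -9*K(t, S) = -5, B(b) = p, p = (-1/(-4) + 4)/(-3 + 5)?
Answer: -435469/9 ≈ -48385.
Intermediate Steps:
p = 17/8 (p = (-1*(-¼) + 4)/2 = (¼ + 4)*(½) = (17/4)*(½) = 17/8 ≈ 2.1250)
B(b) = 17/8
K(t, S) = 5/9 (K(t, S) = -⅑*(-5) = 5/9)
G(m, O) = 5/9
G(13*B(3) - (-1*4)*(-5), 113) - 48386 = 5/9 - 48386 = -435469/9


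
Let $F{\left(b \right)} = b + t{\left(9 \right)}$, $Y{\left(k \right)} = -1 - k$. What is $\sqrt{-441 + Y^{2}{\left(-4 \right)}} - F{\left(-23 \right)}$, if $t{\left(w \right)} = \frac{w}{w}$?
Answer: $22 + 12 i \sqrt{3} \approx 22.0 + 20.785 i$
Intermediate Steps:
$t{\left(w \right)} = 1$
$F{\left(b \right)} = 1 + b$ ($F{\left(b \right)} = b + 1 = 1 + b$)
$\sqrt{-441 + Y^{2}{\left(-4 \right)}} - F{\left(-23 \right)} = \sqrt{-441 + \left(-1 - -4\right)^{2}} - \left(1 - 23\right) = \sqrt{-441 + \left(-1 + 4\right)^{2}} - -22 = \sqrt{-441 + 3^{2}} + 22 = \sqrt{-441 + 9} + 22 = \sqrt{-432} + 22 = 12 i \sqrt{3} + 22 = 22 + 12 i \sqrt{3}$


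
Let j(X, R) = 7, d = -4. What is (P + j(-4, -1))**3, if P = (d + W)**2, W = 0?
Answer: 12167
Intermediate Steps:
P = 16 (P = (-4 + 0)**2 = (-4)**2 = 16)
(P + j(-4, -1))**3 = (16 + 7)**3 = 23**3 = 12167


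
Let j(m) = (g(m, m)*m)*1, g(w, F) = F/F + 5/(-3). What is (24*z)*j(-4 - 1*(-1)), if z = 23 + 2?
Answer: 1200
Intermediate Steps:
g(w, F) = -⅔ (g(w, F) = 1 + 5*(-⅓) = 1 - 5/3 = -⅔)
z = 25
j(m) = -2*m/3 (j(m) = -2*m/3*1 = -2*m/3)
(24*z)*j(-4 - 1*(-1)) = (24*25)*(-2*(-4 - 1*(-1))/3) = 600*(-2*(-4 + 1)/3) = 600*(-⅔*(-3)) = 600*2 = 1200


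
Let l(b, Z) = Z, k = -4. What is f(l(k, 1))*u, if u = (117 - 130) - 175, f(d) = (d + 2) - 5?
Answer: 376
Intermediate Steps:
f(d) = -3 + d (f(d) = (2 + d) - 5 = -3 + d)
u = -188 (u = -13 - 175 = -188)
f(l(k, 1))*u = (-3 + 1)*(-188) = -2*(-188) = 376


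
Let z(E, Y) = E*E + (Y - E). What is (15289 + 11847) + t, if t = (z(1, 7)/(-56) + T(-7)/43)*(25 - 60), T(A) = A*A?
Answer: 9322569/344 ≈ 27101.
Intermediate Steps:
T(A) = A²
z(E, Y) = Y + E² - E (z(E, Y) = E² + (Y - E) = Y + E² - E)
t = -12215/344 (t = ((7 + 1² - 1*1)/(-56) + (-7)²/43)*(25 - 60) = ((7 + 1 - 1)*(-1/56) + 49*(1/43))*(-35) = (7*(-1/56) + 49/43)*(-35) = (-⅛ + 49/43)*(-35) = (349/344)*(-35) = -12215/344 ≈ -35.509)
(15289 + 11847) + t = (15289 + 11847) - 12215/344 = 27136 - 12215/344 = 9322569/344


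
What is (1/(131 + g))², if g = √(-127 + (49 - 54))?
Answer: (131 + 2*I*√33)⁻² ≈ 5.6944e-5 - 1.0066e-5*I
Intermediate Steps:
g = 2*I*√33 (g = √(-127 - 5) = √(-132) = 2*I*√33 ≈ 11.489*I)
(1/(131 + g))² = (1/(131 + 2*I*√33))² = (131 + 2*I*√33)⁻²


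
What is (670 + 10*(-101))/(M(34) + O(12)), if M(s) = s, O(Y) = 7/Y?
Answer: -816/83 ≈ -9.8313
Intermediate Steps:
(670 + 10*(-101))/(M(34) + O(12)) = (670 + 10*(-101))/(34 + 7/12) = (670 - 1010)/(34 + 7*(1/12)) = -340/(34 + 7/12) = -340/415/12 = -340*12/415 = -816/83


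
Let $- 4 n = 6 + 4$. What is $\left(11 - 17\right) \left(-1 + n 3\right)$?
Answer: $51$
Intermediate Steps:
$n = - \frac{5}{2}$ ($n = - \frac{6 + 4}{4} = \left(- \frac{1}{4}\right) 10 = - \frac{5}{2} \approx -2.5$)
$\left(11 - 17\right) \left(-1 + n 3\right) = \left(11 - 17\right) \left(-1 - \frac{15}{2}\right) = \left(-6\right) \left(- \frac{17}{2}\right) = 51$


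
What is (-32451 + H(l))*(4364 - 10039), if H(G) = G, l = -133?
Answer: 184914200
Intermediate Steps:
(-32451 + H(l))*(4364 - 10039) = (-32451 - 133)*(4364 - 10039) = -32584*(-5675) = 184914200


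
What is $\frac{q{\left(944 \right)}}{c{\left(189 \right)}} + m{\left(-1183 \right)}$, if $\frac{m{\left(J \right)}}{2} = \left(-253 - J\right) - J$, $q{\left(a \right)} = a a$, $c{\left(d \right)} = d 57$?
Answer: $\frac{46417834}{10773} \approx 4308.7$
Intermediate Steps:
$c{\left(d \right)} = 57 d$
$q{\left(a \right)} = a^{2}$
$m{\left(J \right)} = -506 - 4 J$ ($m{\left(J \right)} = 2 \left(\left(-253 - J\right) - J\right) = 2 \left(-253 - 2 J\right) = -506 - 4 J$)
$\frac{q{\left(944 \right)}}{c{\left(189 \right)}} + m{\left(-1183 \right)} = \frac{944^{2}}{57 \cdot 189} - -4226 = \frac{891136}{10773} + \left(-506 + 4732\right) = 891136 \cdot \frac{1}{10773} + 4226 = \frac{891136}{10773} + 4226 = \frac{46417834}{10773}$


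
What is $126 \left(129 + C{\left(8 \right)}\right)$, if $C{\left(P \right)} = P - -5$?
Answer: $17892$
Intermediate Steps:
$C{\left(P \right)} = 5 + P$ ($C{\left(P \right)} = P + 5 = 5 + P$)
$126 \left(129 + C{\left(8 \right)}\right) = 126 \left(129 + \left(5 + 8\right)\right) = 126 \left(129 + 13\right) = 126 \cdot 142 = 17892$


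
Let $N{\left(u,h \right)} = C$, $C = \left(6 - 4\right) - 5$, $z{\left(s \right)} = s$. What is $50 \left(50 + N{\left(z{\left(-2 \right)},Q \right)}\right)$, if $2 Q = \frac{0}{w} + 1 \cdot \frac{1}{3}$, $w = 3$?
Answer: $2350$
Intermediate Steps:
$Q = \frac{1}{6}$ ($Q = \frac{\frac{0}{3} + 1 \cdot \frac{1}{3}}{2} = \frac{0 \cdot \frac{1}{3} + 1 \cdot \frac{1}{3}}{2} = \frac{0 + \frac{1}{3}}{2} = \frac{1}{2} \cdot \frac{1}{3} = \frac{1}{6} \approx 0.16667$)
$C = -3$ ($C = 2 - 5 = -3$)
$N{\left(u,h \right)} = -3$
$50 \left(50 + N{\left(z{\left(-2 \right)},Q \right)}\right) = 50 \left(50 - 3\right) = 50 \cdot 47 = 2350$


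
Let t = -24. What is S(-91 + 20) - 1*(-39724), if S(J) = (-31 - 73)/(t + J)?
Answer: 3773884/95 ≈ 39725.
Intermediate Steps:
S(J) = -104/(-24 + J) (S(J) = (-31 - 73)/(-24 + J) = -104/(-24 + J))
S(-91 + 20) - 1*(-39724) = -104/(-24 + (-91 + 20)) - 1*(-39724) = -104/(-24 - 71) + 39724 = -104/(-95) + 39724 = -104*(-1/95) + 39724 = 104/95 + 39724 = 3773884/95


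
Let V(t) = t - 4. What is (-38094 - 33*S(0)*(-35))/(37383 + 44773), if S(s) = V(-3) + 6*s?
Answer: -46179/82156 ≈ -0.56209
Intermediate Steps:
V(t) = -4 + t
S(s) = -7 + 6*s (S(s) = (-4 - 3) + 6*s = -7 + 6*s)
(-38094 - 33*S(0)*(-35))/(37383 + 44773) = (-38094 - 33*(-7 + 6*0)*(-35))/(37383 + 44773) = (-38094 - 33*(-7 + 0)*(-35))/82156 = (-38094 - 33*(-7)*(-35))*(1/82156) = (-38094 + 231*(-35))*(1/82156) = (-38094 - 8085)*(1/82156) = -46179*1/82156 = -46179/82156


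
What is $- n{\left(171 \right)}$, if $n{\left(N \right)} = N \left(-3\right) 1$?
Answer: $513$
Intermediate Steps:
$n{\left(N \right)} = - 3 N$ ($n{\left(N \right)} = - 3 N 1 = - 3 N$)
$- n{\left(171 \right)} = - \left(-3\right) 171 = \left(-1\right) \left(-513\right) = 513$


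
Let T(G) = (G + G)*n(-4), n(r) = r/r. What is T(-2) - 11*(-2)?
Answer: 18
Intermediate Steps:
n(r) = 1
T(G) = 2*G (T(G) = (G + G)*1 = (2*G)*1 = 2*G)
T(-2) - 11*(-2) = 2*(-2) - 11*(-2) = -4 + 22 = 18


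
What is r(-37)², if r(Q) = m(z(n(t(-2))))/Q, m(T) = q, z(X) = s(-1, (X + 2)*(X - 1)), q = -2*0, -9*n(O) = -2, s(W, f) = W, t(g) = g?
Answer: 0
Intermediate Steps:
n(O) = 2/9 (n(O) = -⅑*(-2) = 2/9)
q = 0
z(X) = -1
m(T) = 0
r(Q) = 0 (r(Q) = 0/Q = 0)
r(-37)² = 0² = 0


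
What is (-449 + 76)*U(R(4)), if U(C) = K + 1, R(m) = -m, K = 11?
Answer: -4476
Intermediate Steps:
U(C) = 12 (U(C) = 11 + 1 = 12)
(-449 + 76)*U(R(4)) = (-449 + 76)*12 = -373*12 = -4476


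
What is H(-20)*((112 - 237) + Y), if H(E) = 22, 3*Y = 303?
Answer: -528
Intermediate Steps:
Y = 101 (Y = (⅓)*303 = 101)
H(-20)*((112 - 237) + Y) = 22*((112 - 237) + 101) = 22*(-125 + 101) = 22*(-24) = -528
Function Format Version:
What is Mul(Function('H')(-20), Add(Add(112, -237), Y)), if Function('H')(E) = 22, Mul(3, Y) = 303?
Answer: -528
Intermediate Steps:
Y = 101 (Y = Mul(Rational(1, 3), 303) = 101)
Mul(Function('H')(-20), Add(Add(112, -237), Y)) = Mul(22, Add(Add(112, -237), 101)) = Mul(22, Add(-125, 101)) = Mul(22, -24) = -528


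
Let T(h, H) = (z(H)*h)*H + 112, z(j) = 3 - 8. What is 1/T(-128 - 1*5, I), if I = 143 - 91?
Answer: 1/34692 ≈ 2.8825e-5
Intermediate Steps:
I = 52
z(j) = -5
T(h, H) = 112 - 5*H*h (T(h, H) = (-5*h)*H + 112 = -5*H*h + 112 = 112 - 5*H*h)
1/T(-128 - 1*5, I) = 1/(112 - 5*52*(-128 - 1*5)) = 1/(112 - 5*52*(-128 - 5)) = 1/(112 - 5*52*(-133)) = 1/(112 + 34580) = 1/34692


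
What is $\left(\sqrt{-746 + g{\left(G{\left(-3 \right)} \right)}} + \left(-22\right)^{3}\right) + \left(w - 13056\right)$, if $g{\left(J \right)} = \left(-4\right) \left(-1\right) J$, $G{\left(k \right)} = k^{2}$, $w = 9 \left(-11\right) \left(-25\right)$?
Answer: $-21229 + i \sqrt{710} \approx -21229.0 + 26.646 i$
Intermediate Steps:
$w = 2475$ ($w = \left(-99\right) \left(-25\right) = 2475$)
$g{\left(J \right)} = 4 J$
$\left(\sqrt{-746 + g{\left(G{\left(-3 \right)} \right)}} + \left(-22\right)^{3}\right) + \left(w - 13056\right) = \left(\sqrt{-746 + 4 \left(-3\right)^{2}} + \left(-22\right)^{3}\right) + \left(2475 - 13056\right) = \left(\sqrt{-746 + 4 \cdot 9} - 10648\right) + \left(2475 - 13056\right) = \left(\sqrt{-746 + 36} - 10648\right) - 10581 = \left(\sqrt{-710} - 10648\right) - 10581 = \left(i \sqrt{710} - 10648\right) - 10581 = \left(-10648 + i \sqrt{710}\right) - 10581 = -21229 + i \sqrt{710}$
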